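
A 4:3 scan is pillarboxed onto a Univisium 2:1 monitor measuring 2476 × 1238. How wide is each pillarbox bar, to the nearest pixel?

413 px

4:3 is narrower than Univisium 2:1, so it spans the full height.
The scan is 1238 × 4/3 ≈ 1650.67 px wide.
Leftover width: 2476 − 1650.67 = 825.33 px → 412.67 each side.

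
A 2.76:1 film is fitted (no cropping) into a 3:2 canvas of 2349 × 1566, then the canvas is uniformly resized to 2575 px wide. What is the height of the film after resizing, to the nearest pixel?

In the 2349×1566 frame the film fills the width: height = 2349 / 2.760 ≈ 851.09 px.
Resizing to 2575 px wide multiplies everything by 1.0962: 851.09 → 932.97 px.

933 px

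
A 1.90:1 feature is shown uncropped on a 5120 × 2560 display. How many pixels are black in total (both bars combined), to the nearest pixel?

1.90:1 (1.900) < 2:1 (2.000), so the feature fills the height.
Content width = 2560 × 1.900 ≈ 4864.0000 px.
Black = 5120 − 4864.0000 = 256.0000 px.
That's 256.0000 × 2560 ≈ 655360 black pixels.

655360 pixels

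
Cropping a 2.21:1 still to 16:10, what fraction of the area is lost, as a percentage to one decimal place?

The height stays; only width is cut (since 16:10 is narrower than 2.21:1).
(1.600)/(2.210) ≈ 0.724 of the area survives, leaving 27.60% discarded.

27.6%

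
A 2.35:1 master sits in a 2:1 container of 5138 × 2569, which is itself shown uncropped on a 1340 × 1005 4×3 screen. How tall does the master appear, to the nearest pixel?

570 px

First fit — 2.35:1 into 5138×2569 spans the width: 5138.00 × 2186.38.
The 2:1 canvas is width-limited in 1340×1005, giving 1340.00 × 670.00; scale factor 0.2608.
The master scales with it: height 2186.38 × 0.2608 ≈ 570.21.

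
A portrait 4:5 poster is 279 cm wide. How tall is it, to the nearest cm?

349 cm

At portrait 4:5, 279 × 5/4 ≈ 348.75.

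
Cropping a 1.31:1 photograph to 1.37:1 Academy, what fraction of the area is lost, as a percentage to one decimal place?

4.4%

1.37:1 Academy is wider than 1.31:1, so the crop keeps the full width and trims the height.
Area ratio = (1.310)/(1.370) = 95.62%; the remaining 4.38% is cropped out.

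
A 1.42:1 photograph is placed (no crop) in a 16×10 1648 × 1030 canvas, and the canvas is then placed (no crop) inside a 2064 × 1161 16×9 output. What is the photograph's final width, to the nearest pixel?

1649 px

1.42:1 in 1648×1030: fills the height, so the photograph is 1462.60 × 1030.00.
Second fit — the 16×10 canvas into 2064×1161 spans the height: 1857.60 × 1161.00 (×1.1272 from 1648×1030).
The photograph scales with it: width 1462.60 × 1.1272 ≈ 1648.62.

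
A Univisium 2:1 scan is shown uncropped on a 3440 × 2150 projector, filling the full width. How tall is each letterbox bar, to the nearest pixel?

That makes the image 1720.00 px tall (3440 × 1/2).
Leftover height: 2150 − 1720.00 = 430.00 px → 215.00 each side.

215 px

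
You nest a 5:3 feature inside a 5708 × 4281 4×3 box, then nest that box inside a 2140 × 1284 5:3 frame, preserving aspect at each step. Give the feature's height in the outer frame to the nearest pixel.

Inside the 5708×4281 canvas the feature is width-limited at 5708.00 × 3424.80.
The 4×3 canvas is height-limited in 2140×1284, giving 1712.00 × 1284.00; scale factor 0.2999.
Applying the same ×0.2999: 3424.80 → 1027.20.

1027 px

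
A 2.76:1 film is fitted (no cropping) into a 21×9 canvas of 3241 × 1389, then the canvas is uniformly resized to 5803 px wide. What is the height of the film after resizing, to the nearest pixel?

2103 px

In the 3241×1389 frame the film fills the width: height = 3241 / 2.760 ≈ 1174.28 px.
The frame scales by 5803/3241 = 1.7905; 1174.28 × 1.7905 ≈ 2102.54 px.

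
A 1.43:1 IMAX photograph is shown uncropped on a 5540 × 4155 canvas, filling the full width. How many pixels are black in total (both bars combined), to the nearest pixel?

1556043 pixels

The photograph is 5540 / 1.430 ≈ 3874.1259 px tall.
Black = 4155 − 3874.1259 = 280.8741 px.
Bar area = 280.8741 × 5540 ≈ 1556043 px.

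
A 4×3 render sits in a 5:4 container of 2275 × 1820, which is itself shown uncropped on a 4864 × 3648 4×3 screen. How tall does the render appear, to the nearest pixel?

Inside the 2275×1820 canvas the render is width-limited at 2275.00 × 1706.25.
Second fit — the 5:4 canvas into 4864×3648 spans the height: 4560.00 × 3648.00 (×2.0044 from 2275×1820).
So the render's height is 1706.25 × 2.0044 ≈ 3420.00.

3420 px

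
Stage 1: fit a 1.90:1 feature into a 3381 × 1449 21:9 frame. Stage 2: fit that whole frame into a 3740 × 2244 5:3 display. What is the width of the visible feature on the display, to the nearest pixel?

Inside the 3381×1449 canvas the feature is height-limited at 2753.10 × 1449.00.
21:9 in 3740×2244: fills the width, so the intermediate becomes 3740.00 × 1602.86 — a scale of ×1.1062.
The feature scales with it: width 2753.10 × 1.1062 ≈ 3045.43.

3045 px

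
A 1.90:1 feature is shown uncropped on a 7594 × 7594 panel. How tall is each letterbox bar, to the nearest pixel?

1799 px

1.90:1 is wider than square, so it spans the full width.
That makes the image 3996.84 px tall (7594 / 1.900).
Black = 7594 − 3996.84 = 3597.16 px, or 1798.58 per bar.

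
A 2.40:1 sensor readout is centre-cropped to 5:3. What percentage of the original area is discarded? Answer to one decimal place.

30.6%

The height stays; only width is cut (since 5:3 is narrower than 2.40:1).
Area ratio = (1.667)/(2.400) = 69.44%; the remaining 30.56% is cropped out.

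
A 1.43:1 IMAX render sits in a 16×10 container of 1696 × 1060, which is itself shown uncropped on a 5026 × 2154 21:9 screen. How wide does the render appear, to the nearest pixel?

1.43:1 IMAX in 1696×1060: fills the height, so the render is 1515.80 × 1060.00.
The 16×10 canvas is height-limited in 5026×2154, giving 3446.40 × 2154.00; scale factor 2.0321.
So the render's width is 1515.80 × 2.0321 ≈ 3080.22.

3080 px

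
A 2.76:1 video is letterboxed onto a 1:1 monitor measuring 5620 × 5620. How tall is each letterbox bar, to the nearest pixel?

Since 2.760 > 1.000, the video is width-limited.
That makes the image 2036.23 px tall (5620 / 2.760).
Black = 5620 − 2036.23 = 3583.77 px, or 1791.88 per bar.

1792 px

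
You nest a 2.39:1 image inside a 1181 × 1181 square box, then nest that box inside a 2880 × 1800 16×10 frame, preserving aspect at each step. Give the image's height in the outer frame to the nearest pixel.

753 px

Inside the 1181×1181 canvas the image is width-limited at 1181.00 × 494.14.
The square canvas is height-limited in 2880×1800, giving 1800.00 × 1800.00; scale factor 1.5241.
Applying the same ×1.5241: 494.14 → 753.14.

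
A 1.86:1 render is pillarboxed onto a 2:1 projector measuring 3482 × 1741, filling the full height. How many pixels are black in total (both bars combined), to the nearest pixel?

424351 pixels

Content width = 1741 × 1.860 ≈ 3238.2600 px.
3482 − 3238.2600 = 243.7400 px of bars.
Across the 1741-px span: 243.7400 × 1741 ≈ 424351 px.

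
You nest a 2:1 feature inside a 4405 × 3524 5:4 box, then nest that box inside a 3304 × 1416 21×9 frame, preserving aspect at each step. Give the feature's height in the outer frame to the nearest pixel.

First fit — 2:1 into 4405×3524 spans the width: 4405.00 × 2202.50.
The 5:4 canvas is height-limited in 3304×1416, giving 1770.00 × 1416.00; scale factor 0.4018.
The feature scales with it: height 2202.50 × 0.4018 ≈ 885.00.

885 px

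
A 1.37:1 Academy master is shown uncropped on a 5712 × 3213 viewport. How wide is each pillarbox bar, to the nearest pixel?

1.37:1 Academy is narrower than 16:9, so it spans the full height.
Content width = 3213 × 1.370 ≈ 4401.81 px.
Leftover width: 5712 − 4401.81 = 1310.19 px → 655.10 each side.

655 px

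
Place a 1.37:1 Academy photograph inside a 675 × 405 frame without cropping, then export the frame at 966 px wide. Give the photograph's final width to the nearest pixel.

In the 675×405 frame the photograph fills the height: width = 405 × 1.370 ≈ 554.85 px.
Scaling 675 → 966 is ×1.4311, so the width becomes 554.85 × 1.4311 ≈ 794.05 px.

794 px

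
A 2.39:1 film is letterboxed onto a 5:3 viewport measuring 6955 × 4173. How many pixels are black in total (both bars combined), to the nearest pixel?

Since 2.390 > 1.667, the film is width-limited.
That makes the image 2910.0418 px tall (6955 / 2.390).
Black = 4173 − 2910.0418 = 1262.9582 px.
Bar area = 1262.9582 × 6955 ≈ 8783874 px.

8783874 pixels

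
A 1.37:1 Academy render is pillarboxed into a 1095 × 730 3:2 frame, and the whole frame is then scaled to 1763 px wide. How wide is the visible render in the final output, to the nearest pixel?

In the 1095×730 frame the render fills the height: width = 730 × 1.370 ≈ 1000.10 px.
The frame scales by 1763/1095 = 1.6100; 1000.10 × 1.6100 ≈ 1610.21 px.

1610 px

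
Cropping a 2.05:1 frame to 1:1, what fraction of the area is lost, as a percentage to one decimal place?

Going from 2.05:1 to 1:1 means cutting width while keeping height.
(1.000)/(2.050) ≈ 0.488 of the area survives, leaving 51.22% discarded.

51.2%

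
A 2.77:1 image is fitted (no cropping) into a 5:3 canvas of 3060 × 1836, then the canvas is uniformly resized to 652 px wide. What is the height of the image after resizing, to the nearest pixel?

Fitted into 3060×1836, the image spans the width; its height is 3060 / 2.770 ≈ 1104.69 px.
The frame scales by 652/3060 = 0.2131; 1104.69 × 0.2131 ≈ 235.38 px.

235 px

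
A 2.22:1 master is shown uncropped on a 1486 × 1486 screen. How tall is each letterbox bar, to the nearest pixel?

408 px

Since 2.220 > 1.000, the master is width-limited.
The master is 1486 / 2.220 ≈ 669.37 px tall.
Black = 1486 − 669.37 = 816.63 px, or 408.32 per bar.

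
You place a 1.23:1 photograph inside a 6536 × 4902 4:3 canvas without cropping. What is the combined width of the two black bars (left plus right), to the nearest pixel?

507 px

1.23:1 (1.230) < 4:3 (1.333), so the photograph fills the height.
The photograph is 4902 × 1.230 ≈ 6029.46 px wide.
6536 − 6029.46 = 506.54 px of bars.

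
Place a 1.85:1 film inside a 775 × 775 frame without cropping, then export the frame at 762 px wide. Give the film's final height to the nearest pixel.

In the 775×775 frame the film fills the width: height = 775 / 1.850 ≈ 418.92 px.
Resizing to 762 px wide multiplies everything by 0.9832: 418.92 → 411.89 px.

412 px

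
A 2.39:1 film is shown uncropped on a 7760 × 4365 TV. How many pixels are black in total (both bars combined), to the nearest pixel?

2.39:1 is wider than 16:9, so it spans the full width.
The film is 7760 / 2.390 ≈ 3246.8619 px tall.
Leftover height: 4365 − 3246.8619 = 1118.1381 px.
Bar area = 1118.1381 × 7760 ≈ 8676751 px.

8676751 pixels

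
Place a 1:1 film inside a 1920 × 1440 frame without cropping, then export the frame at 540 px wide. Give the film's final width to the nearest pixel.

Fitted into 1920×1440, the film spans the height; its width is 1440 × 1/1 ≈ 1440.00 px.
Scaling 1920 → 540 is ×0.2812, so the width becomes 1440.00 × 0.2812 ≈ 405.00 px.

405 px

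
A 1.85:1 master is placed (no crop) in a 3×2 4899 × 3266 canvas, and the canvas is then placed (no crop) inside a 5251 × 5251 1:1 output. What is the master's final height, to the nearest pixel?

2838 px

First fit — 1.85:1 into 4899×3266 spans the width: 4899.00 × 2648.11.
Second fit — the 3×2 canvas into 5251×5251 spans the width: 5251.00 × 3500.67 (×1.0719 from 4899×3266).
The master scales with it: height 2648.11 × 1.0719 ≈ 2838.38.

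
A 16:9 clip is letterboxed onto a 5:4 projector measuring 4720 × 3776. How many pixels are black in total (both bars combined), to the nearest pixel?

5291120 pixels

16:9 is wider than 5:4, so it spans the full width.
Content height = 4720 × 9/16 ≈ 2655.0000 px.
Leftover height: 3776 − 2655.0000 = 1121.0000 px.
Across the 4720-px span: 1121.0000 × 4720 ≈ 5291120 px.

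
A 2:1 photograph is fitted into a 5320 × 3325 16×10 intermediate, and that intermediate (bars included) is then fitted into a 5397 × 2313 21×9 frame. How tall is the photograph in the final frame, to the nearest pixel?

1850 px

Inside the 5320×3325 canvas the photograph is width-limited at 5320.00 × 2660.00.
The 16×10 canvas is height-limited in 5397×2313, giving 3700.80 × 2313.00; scale factor 0.6956.
Applying the same ×0.6956: 2660.00 → 1850.40.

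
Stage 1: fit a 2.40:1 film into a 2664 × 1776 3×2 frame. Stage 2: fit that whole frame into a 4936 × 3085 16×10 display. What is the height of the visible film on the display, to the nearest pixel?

2.40:1 in 2664×1776: fills the width, so the film is 2664.00 × 1110.00.
The 3×2 canvas is height-limited in 4936×3085, giving 4627.50 × 3085.00; scale factor 1.7370.
Applying the same ×1.7370: 1110.00 → 1928.12.

1928 px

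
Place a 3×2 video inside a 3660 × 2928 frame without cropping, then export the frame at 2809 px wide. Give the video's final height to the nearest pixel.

At 3660×2928 the video is width-limited, so height = 3660 × 2/3 ≈ 2440.00 px.
The frame scales by 2809/3660 = 0.7675; 2440.00 × 0.7675 ≈ 1872.67 px.

1873 px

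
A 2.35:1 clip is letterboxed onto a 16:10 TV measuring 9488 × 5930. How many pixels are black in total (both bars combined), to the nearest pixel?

17956545 pixels

2.35:1 is wider than 16:10, so it spans the full width.
That makes the image 4037.4468 px tall (9488 / 2.350).
Leftover height: 5930 − 4037.4468 = 1892.5532 px.
That's 1892.5532 × 9488 ≈ 17956545 black pixels.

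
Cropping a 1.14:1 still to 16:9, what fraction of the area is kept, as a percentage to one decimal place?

16:9 is wider than 1.14:1, so the crop keeps the full width and trims the height.
(1.140)/(1.778) ≈ 0.641 of the area survives.

64.1%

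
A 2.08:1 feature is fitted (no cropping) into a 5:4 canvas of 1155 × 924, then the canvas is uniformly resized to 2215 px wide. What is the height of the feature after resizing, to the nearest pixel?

In the 1155×924 frame the feature fills the width: height = 1155 / 2.080 ≈ 555.29 px.
Scaling 1155 → 2215 is ×1.9177, so the height becomes 555.29 × 1.9177 ≈ 1064.90 px.

1065 px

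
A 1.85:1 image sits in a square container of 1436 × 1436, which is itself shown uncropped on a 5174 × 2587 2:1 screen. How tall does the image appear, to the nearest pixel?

1398 px

Inside the 1436×1436 canvas the image is width-limited at 1436.00 × 776.22.
The square canvas is height-limited in 5174×2587, giving 2587.00 × 2587.00; scale factor 1.8015.
Applying the same ×1.8015: 776.22 → 1398.38.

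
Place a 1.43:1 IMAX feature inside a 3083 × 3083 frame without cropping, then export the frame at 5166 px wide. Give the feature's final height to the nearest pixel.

3613 px

Fitted into 3083×3083, the feature spans the width; its height is 3083 / 1.430 ≈ 2155.94 px.
Scaling 3083 → 5166 is ×1.6756, so the height becomes 2155.94 × 1.6756 ≈ 3612.59 px.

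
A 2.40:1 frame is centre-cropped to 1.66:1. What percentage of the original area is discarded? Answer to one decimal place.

30.8%

Going from 2.40:1 to 1.66:1 means cutting width while keeping height.
(1.660)/(2.400) ≈ 0.692 of the area survives, leaving 30.83% discarded.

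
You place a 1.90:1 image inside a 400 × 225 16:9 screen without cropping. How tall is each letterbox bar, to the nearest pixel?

1.90:1 is wider than 16:9, so it spans the full width.
The image is 400 / 1.900 ≈ 210.53 px tall.
Leftover height: 225 − 210.53 = 14.47 px → 7.24 each side.

7 px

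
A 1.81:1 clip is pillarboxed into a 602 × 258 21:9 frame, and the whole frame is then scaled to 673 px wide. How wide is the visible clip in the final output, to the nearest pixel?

522 px

Fitted into 602×258, the clip spans the height; its width is 258 × 1.810 ≈ 466.98 px.
Scaling 602 → 673 is ×1.1179, so the width becomes 466.98 × 1.1179 ≈ 522.06 px.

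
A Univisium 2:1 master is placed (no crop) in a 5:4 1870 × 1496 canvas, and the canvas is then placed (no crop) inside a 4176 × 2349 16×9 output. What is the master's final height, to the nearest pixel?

Univisium 2:1 in 1870×1496: fills the width, so the master is 1870.00 × 935.00.
The 5:4 canvas is height-limited in 4176×2349, giving 2936.25 × 2349.00; scale factor 1.5702.
So the master's height is 935.00 × 1.5702 ≈ 1468.12.

1468 px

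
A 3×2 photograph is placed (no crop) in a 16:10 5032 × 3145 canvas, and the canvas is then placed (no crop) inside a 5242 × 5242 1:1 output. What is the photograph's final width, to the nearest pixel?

4914 px

Inside the 5032×3145 canvas the photograph is height-limited at 4717.50 × 3145.00.
Second fit — the 16:10 canvas into 5242×5242 spans the width: 5242.00 × 3276.25 (×1.0417 from 5032×3145).
Applying the same ×1.0417: 4717.50 → 4914.38.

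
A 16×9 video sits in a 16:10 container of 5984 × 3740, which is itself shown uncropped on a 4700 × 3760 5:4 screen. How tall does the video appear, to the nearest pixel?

2644 px

First fit — 16×9 into 5984×3740 spans the width: 5984.00 × 3366.00.
The 16:10 canvas is width-limited in 4700×3760, giving 4700.00 × 2937.50; scale factor 0.7854.
So the video's height is 3366.00 × 0.7854 ≈ 2643.75.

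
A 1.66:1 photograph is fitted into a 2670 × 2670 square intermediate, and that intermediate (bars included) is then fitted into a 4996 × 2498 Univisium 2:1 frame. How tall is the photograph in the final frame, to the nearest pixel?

1.66:1 in 2670×2670: fills the width, so the photograph is 2670.00 × 1608.43.
Second fit — the square canvas into 4996×2498 spans the height: 2498.00 × 2498.00 (×0.9356 from 2670×2670).
The photograph scales with it: height 1608.43 × 0.9356 ≈ 1504.82.

1505 px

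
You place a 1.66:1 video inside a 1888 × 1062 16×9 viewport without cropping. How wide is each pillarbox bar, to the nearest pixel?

Since 1.660 < 1.778, the video is height-limited.
That makes the image 1762.92 px wide (1062 × 1.660).
Black = 1888 − 1762.92 = 125.08 px, or 62.54 per bar.

63 px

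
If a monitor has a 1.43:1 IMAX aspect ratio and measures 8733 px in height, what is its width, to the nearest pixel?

12488 px

Width = 8733 × 1.430 = 12488.19.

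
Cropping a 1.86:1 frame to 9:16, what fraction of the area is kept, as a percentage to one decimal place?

30.2%

Going from 1.86:1 to 9:16 means cutting width while keeping height.
Area ratio = (0.562)/(1.860) = 30.24% retained.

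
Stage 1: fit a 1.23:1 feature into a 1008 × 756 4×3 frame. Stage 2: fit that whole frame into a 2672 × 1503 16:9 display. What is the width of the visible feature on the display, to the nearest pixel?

First fit — 1.23:1 into 1008×756 spans the height: 929.88 × 756.00.
4×3 in 2672×1503: fills the height, so the intermediate becomes 2004.00 × 1503.00 — a scale of ×1.9881.
The feature scales with it: width 929.88 × 1.9881 ≈ 1848.69.

1849 px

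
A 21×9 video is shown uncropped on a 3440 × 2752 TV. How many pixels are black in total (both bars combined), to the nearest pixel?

4395337 pixels

Since 2.333 > 1.250, the video is width-limited.
Content height = 3440 × 9/21 ≈ 1474.2857 px.
2752 − 1474.2857 = 1277.7143 px of bars.
That's 1277.7143 × 3440 ≈ 4395337 black pixels.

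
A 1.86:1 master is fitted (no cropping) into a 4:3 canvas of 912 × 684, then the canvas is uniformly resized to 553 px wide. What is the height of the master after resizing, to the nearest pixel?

In the 912×684 frame the master fills the width: height = 912 / 1.860 ≈ 490.32 px.
Resizing to 553 px wide multiplies everything by 0.6064: 490.32 → 297.31 px.

297 px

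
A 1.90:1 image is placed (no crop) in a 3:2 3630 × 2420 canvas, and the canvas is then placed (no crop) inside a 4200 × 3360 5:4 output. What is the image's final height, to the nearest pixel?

2211 px

Inside the 3630×2420 canvas the image is width-limited at 3630.00 × 1910.53.
The 3:2 canvas is width-limited in 4200×3360, giving 4200.00 × 2800.00; scale factor 1.1570.
So the image's height is 1910.53 × 1.1570 ≈ 2210.53.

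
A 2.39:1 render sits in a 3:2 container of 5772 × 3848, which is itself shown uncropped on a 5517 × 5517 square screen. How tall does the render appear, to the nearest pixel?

2308 px

Inside the 5772×3848 canvas the render is width-limited at 5772.00 × 2415.06.
3:2 in 5517×5517: fills the width, so the intermediate becomes 5517.00 × 3678.00 — a scale of ×0.9558.
The render scales with it: height 2415.06 × 0.9558 ≈ 2308.37.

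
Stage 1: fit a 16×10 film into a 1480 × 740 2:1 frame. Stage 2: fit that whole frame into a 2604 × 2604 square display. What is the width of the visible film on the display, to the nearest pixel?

16×10 in 1480×740: fills the height, so the film is 1184.00 × 740.00.
The 2:1 canvas is width-limited in 2604×2604, giving 2604.00 × 1302.00; scale factor 1.7595.
Applying the same ×1.7595: 1184.00 → 2083.20.

2083 px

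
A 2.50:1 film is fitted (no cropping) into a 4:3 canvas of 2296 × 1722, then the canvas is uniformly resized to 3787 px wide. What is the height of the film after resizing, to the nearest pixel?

1515 px

At 2296×1722 the film is width-limited, so height = 2296 / 2.500 ≈ 918.40 px.
The frame scales by 3787/2296 = 1.6494; 918.40 × 1.6494 ≈ 1514.80 px.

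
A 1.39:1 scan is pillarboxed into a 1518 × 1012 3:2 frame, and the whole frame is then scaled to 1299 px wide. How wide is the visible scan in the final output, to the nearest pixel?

1204 px

At 1518×1012 the scan is height-limited, so width = 1012 × 1.390 ≈ 1406.68 px.
The frame scales by 1299/1518 = 0.8557; 1406.68 × 0.8557 ≈ 1203.74 px.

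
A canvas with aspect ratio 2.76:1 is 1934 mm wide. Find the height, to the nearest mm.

701 mm

1934 / 2.760 = 700.72.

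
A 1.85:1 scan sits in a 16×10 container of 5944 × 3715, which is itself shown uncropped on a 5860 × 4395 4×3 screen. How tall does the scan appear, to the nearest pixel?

First fit — 1.85:1 into 5944×3715 spans the width: 5944.00 × 3212.97.
The 16×10 canvas is width-limited in 5860×4395, giving 5860.00 × 3662.50; scale factor 0.9859.
The scan scales with it: height 3212.97 × 0.9859 ≈ 3167.57.

3168 px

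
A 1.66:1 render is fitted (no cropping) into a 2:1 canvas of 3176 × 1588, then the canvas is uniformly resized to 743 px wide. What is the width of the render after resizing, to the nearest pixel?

617 px

Fitted into 3176×1588, the render spans the height; its width is 1588 × 1.660 ≈ 2636.08 px.
The frame scales by 743/3176 = 0.2339; 2636.08 × 0.2339 ≈ 616.69 px.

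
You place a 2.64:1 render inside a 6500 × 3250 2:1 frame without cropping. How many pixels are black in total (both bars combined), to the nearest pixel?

Since 2.640 > 2.000, the render is width-limited.
The render is 6500 / 2.640 ≈ 2462.1212 px tall.
3250 − 2462.1212 = 787.8788 px of bars.
That's 787.8788 × 6500 ≈ 5121212 black pixels.

5121212 pixels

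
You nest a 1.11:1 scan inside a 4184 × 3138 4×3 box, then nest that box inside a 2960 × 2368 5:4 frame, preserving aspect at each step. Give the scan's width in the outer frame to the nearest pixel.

Inside the 4184×3138 canvas the scan is height-limited at 3483.18 × 3138.00.
The 4×3 canvas is width-limited in 2960×2368, giving 2960.00 × 2220.00; scale factor 0.7075.
The scan scales with it: width 3483.18 × 0.7075 ≈ 2464.20.

2464 px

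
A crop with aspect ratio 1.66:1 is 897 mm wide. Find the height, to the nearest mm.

540 mm

At 1.66:1, 897 / 1.660 ≈ 540.36.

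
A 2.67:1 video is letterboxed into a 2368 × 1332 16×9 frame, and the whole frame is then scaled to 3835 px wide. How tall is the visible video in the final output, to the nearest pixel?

Fitted into 2368×1332, the video spans the width; its height is 2368 / 2.670 ≈ 886.89 px.
The frame scales by 3835/2368 = 1.6195; 886.89 × 1.6195 ≈ 1436.33 px.

1436 px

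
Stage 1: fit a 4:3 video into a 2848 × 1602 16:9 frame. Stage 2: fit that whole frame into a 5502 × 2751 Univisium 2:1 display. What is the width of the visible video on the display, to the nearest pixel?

4:3 in 2848×1602: fills the height, so the video is 2136.00 × 1602.00.
Second fit — the 16:9 canvas into 5502×2751 spans the height: 4890.67 × 2751.00 (×1.7172 from 2848×1602).
The video scales with it: width 2136.00 × 1.7172 ≈ 3668.00.

3668 px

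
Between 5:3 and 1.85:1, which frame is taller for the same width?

5:3 = 1.667 and 1.85; 1.85 > 1.667. The smaller width-to-height ratio is the taller frame.

5:3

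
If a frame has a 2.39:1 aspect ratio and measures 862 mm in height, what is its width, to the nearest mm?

Width = 862 × 2.390 = 2060.18.

2060 mm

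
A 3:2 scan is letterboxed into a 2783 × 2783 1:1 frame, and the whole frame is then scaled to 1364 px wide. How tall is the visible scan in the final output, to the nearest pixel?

909 px

Fitted into 2783×2783, the scan spans the width; its height is 2783 × 2/3 ≈ 1855.33 px.
Resizing to 1364 px wide multiplies everything by 0.4901: 1855.33 → 909.33 px.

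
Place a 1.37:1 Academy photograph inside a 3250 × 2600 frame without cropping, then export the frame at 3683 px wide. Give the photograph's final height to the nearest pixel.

2688 px

At 3250×2600 the photograph is width-limited, so height = 3250 / 1.370 ≈ 2372.26 px.
Resizing to 3683 px wide multiplies everything by 1.1332: 2372.26 → 2688.32 px.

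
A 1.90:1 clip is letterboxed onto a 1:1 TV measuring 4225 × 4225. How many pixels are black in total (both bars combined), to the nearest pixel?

8455559 pixels

Since 1.900 > 1.000, the clip is width-limited.
The clip is 4225 / 1.900 ≈ 2223.6842 px tall.
Leftover height: 4225 − 2223.6842 = 2001.3158 px.
That's 2001.3158 × 4225 ≈ 8455559 black pixels.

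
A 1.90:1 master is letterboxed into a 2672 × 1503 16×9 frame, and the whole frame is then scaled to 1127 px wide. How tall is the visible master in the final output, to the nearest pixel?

In the 2672×1503 frame the master fills the width: height = 2672 / 1.900 ≈ 1406.32 px.
Resizing to 1127 px wide multiplies everything by 0.4218: 1406.32 → 593.16 px.

593 px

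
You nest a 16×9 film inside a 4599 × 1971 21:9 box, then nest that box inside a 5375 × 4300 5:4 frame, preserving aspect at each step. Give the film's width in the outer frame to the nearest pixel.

4095 px

Inside the 4599×1971 canvas the film is height-limited at 3504.00 × 1971.00.
Second fit — the 21:9 canvas into 5375×4300 spans the width: 5375.00 × 2303.57 (×1.1687 from 4599×1971).
Applying the same ×1.1687: 3504.00 → 4095.24.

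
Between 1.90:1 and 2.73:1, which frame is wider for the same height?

1.9 and 2.73; 2.73 > 1.9.

2.73:1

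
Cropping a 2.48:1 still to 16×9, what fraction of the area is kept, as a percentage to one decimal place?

71.7%

The height stays; only width is cut (since 16×9 is narrower than 2.48:1).
Fraction kept = (1.778)/(2.480) ≈ 71.68%.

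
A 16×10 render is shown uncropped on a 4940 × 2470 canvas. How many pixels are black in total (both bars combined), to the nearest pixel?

2440360 pixels

16×10 is narrower than 2:1, so it spans the full height.
The render is 2470 × 16/10 ≈ 3952.0000 px wide.
Leftover width: 4940 − 3952.0000 = 988.0000 px.
Bar area = 988.0000 × 2470 ≈ 2440360 px.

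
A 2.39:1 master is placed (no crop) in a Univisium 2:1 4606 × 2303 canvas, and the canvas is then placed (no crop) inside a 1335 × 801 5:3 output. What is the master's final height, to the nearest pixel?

First fit — 2.39:1 into 4606×2303 spans the width: 4606.00 × 1927.20.
The Univisium 2:1 canvas is width-limited in 1335×801, giving 1335.00 × 667.50; scale factor 0.2898.
The master scales with it: height 1927.20 × 0.2898 ≈ 558.58.

559 px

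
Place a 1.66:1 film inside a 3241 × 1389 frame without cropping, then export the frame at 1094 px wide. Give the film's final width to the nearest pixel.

778 px

Fitted into 3241×1389, the film spans the height; its width is 1389 × 1.660 ≈ 2305.74 px.
The frame scales by 1094/3241 = 0.3376; 2305.74 × 0.3376 ≈ 778.30 px.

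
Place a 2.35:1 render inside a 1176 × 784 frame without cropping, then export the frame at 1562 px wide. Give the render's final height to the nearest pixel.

665 px

In the 1176×784 frame the render fills the width: height = 1176 / 2.350 ≈ 500.43 px.
Resizing to 1562 px wide multiplies everything by 1.3282: 500.43 → 664.68 px.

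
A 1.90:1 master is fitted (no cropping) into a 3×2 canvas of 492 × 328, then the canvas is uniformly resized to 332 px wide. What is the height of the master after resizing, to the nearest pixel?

175 px

At 492×328 the master is width-limited, so height = 492 / 1.900 ≈ 258.95 px.
Resizing to 332 px wide multiplies everything by 0.6748: 258.95 → 174.74 px.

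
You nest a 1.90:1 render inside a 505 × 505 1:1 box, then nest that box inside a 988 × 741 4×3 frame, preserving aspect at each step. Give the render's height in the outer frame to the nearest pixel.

390 px

First fit — 1.90:1 into 505×505 spans the width: 505.00 × 265.79.
Second fit — the 1:1 canvas into 988×741 spans the height: 741.00 × 741.00 (×1.4673 from 505×505).
So the render's height is 265.79 × 1.4673 ≈ 390.00.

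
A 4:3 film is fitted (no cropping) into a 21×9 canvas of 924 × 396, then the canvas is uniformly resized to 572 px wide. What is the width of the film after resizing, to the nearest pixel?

327 px

Fitted into 924×396, the film spans the height; its width is 396 × 4/3 ≈ 528.00 px.
The frame scales by 572/924 = 0.6190; 528.00 × 0.6190 ≈ 326.86 px.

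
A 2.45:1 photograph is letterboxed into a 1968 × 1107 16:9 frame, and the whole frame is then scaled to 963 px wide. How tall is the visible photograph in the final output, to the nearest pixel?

In the 1968×1107 frame the photograph fills the width: height = 1968 / 2.450 ≈ 803.27 px.
The frame scales by 963/1968 = 0.4893; 803.27 × 0.4893 ≈ 393.06 px.

393 px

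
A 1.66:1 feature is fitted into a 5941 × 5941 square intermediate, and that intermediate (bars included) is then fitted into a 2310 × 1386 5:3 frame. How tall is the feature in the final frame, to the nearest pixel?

835 px

First fit — 1.66:1 into 5941×5941 spans the width: 5941.00 × 3578.92.
square in 2310×1386: fills the height, so the intermediate becomes 1386.00 × 1386.00 — a scale of ×0.2333.
The feature scales with it: height 3578.92 × 0.2333 ≈ 834.94.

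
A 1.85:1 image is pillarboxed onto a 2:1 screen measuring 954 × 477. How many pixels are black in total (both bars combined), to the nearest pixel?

1.85:1 is narrower than 2:1, so it spans the full height.
The image is 477 × 1.850 ≈ 882.4500 px wide.
Black = 954 − 882.4500 = 71.5500 px.
That's 71.5500 × 477 ≈ 34129 black pixels.

34129 pixels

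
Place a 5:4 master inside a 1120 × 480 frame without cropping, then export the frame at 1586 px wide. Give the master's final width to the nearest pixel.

In the 1120×480 frame the master fills the height: width = 480 × 5/4 ≈ 600.00 px.
Resizing to 1586 px wide multiplies everything by 1.4161: 600.00 → 849.64 px.

850 px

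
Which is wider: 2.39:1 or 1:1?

2.39:1

2.39 and 1; 2.39 > 1.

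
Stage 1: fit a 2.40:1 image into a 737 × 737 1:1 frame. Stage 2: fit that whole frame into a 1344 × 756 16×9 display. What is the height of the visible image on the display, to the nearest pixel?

2.40:1 in 737×737: fills the width, so the image is 737.00 × 307.08.
1:1 in 1344×756: fills the height, so the intermediate becomes 756.00 × 756.00 — a scale of ×1.0258.
Applying the same ×1.0258: 307.08 → 315.00.

315 px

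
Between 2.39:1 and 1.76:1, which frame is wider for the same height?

2.39 and 1.76; 2.39 > 1.76.

2.39:1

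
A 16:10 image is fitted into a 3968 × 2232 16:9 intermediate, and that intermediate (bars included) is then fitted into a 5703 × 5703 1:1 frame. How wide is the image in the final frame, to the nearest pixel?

5133 px

Inside the 3968×2232 canvas the image is height-limited at 3571.20 × 2232.00.
The 16:9 canvas is width-limited in 5703×5703, giving 5703.00 × 3207.94; scale factor 1.4372.
Applying the same ×1.4372: 3571.20 → 5132.70.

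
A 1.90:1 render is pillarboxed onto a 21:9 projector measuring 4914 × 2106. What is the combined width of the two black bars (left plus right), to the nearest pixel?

1.90:1 (1.900) < 21:9 (2.333), so the render fills the height.
That makes the image 4001.40 px wide (2106 × 1.900).
Leftover width: 4914 − 4001.40 = 912.60 px.

913 px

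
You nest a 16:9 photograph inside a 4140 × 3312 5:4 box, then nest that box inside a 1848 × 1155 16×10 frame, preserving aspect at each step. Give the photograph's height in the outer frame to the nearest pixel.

812 px

16:9 in 4140×3312: fills the width, so the photograph is 4140.00 × 2328.75.
5:4 in 1848×1155: fills the height, so the intermediate becomes 1443.75 × 1155.00 — a scale of ×0.3487.
Applying the same ×0.3487: 2328.75 → 812.11.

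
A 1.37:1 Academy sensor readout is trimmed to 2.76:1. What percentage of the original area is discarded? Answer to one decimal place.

Going from 1.37:1 Academy to 2.76:1 means cutting height while keeping width.
Fraction kept = (1.370)/(2.760) ≈ 49.64%, so 50.36% is lost.

50.4%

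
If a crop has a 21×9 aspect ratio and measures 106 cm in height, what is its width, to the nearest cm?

106 × 21/9 = 247.33.

247 cm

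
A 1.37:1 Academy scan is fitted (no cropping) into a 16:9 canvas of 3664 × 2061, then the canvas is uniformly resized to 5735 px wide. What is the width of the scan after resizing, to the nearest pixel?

Fitted into 3664×2061, the scan spans the height; its width is 2061 × 1.370 ≈ 2823.57 px.
Scaling 3664 → 5735 is ×1.5652, so the width becomes 2823.57 × 1.5652 ≈ 4419.53 px.

4420 px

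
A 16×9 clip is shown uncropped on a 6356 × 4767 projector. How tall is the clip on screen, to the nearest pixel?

3575 px

16×9 (1.778) > 4:3 (1.333), so the clip fills the width.
That makes the image 3575.25 px tall (6356 × 9/16).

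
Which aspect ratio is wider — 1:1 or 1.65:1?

1 and 1.65; 1.65 > 1.

1.65:1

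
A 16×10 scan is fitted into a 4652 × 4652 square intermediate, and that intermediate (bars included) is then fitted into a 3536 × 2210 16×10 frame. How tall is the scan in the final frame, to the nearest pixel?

1381 px

Inside the 4652×4652 canvas the scan is width-limited at 4652.00 × 2907.50.
Second fit — the square canvas into 3536×2210 spans the height: 2210.00 × 2210.00 (×0.4751 from 4652×4652).
The scan scales with it: height 2907.50 × 0.4751 ≈ 1381.25.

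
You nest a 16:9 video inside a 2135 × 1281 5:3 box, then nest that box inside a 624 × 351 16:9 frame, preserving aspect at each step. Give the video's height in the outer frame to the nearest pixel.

329 px

16:9 in 2135×1281: fills the width, so the video is 2135.00 × 1200.94.
5:3 in 624×351: fills the height, so the intermediate becomes 585.00 × 351.00 — a scale of ×0.2740.
Applying the same ×0.2740: 1200.94 → 329.06.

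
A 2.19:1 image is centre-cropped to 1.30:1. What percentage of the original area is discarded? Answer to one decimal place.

40.6%

1.30:1 is narrower than 2.19:1, so the crop keeps the full height and trims the width.
(1.300)/(2.190) ≈ 0.594 of the area survives, leaving 40.64% discarded.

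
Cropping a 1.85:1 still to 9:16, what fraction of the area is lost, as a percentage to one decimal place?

69.6%

The height stays; only width is cut (since 9:16 is narrower than 1.85:1).
(0.562)/(1.850) ≈ 0.304 of the area survives, leaving 69.59% discarded.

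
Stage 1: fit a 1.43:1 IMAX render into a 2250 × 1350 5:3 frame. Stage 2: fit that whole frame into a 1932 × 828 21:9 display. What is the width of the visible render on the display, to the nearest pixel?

1184 px

First fit — 1.43:1 IMAX into 2250×1350 spans the height: 1930.50 × 1350.00.
The 5:3 canvas is height-limited in 1932×828, giving 1380.00 × 828.00; scale factor 0.6133.
The render scales with it: width 1930.50 × 0.6133 ≈ 1184.04.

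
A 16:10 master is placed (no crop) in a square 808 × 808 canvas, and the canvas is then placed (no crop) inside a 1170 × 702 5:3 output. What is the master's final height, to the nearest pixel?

First fit — 16:10 into 808×808 spans the width: 808.00 × 505.00.
The square canvas is height-limited in 1170×702, giving 702.00 × 702.00; scale factor 0.8688.
The master scales with it: height 505.00 × 0.8688 ≈ 438.75.

439 px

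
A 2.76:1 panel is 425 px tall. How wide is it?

425 × 2.760 = 1173.

1173 px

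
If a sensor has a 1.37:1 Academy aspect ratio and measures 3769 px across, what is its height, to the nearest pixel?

3769 / 1.370 = 2751.09.

2751 px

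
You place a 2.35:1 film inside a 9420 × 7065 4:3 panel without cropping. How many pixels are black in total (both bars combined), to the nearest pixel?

28792130 pixels

Since 2.350 > 1.333, the film is width-limited.
That makes the image 4008.5106 px tall (9420 / 2.350).
7065 − 4008.5106 = 3056.4894 px of bars.
Across the 9420-px span: 3056.4894 × 9420 ≈ 28792130 px.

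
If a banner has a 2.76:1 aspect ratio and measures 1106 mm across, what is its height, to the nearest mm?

Height = 1106 / 2.760 = 400.72.

401 mm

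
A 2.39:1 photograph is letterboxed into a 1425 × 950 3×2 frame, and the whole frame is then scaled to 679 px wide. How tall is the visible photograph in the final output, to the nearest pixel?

284 px

In the 1425×950 frame the photograph fills the width: height = 1425 / 2.390 ≈ 596.23 px.
The frame scales by 679/1425 = 0.4765; 596.23 × 0.4765 ≈ 284.10 px.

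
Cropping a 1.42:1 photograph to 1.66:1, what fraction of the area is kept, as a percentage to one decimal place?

85.5%

The width stays; only height is cut (since 1.66:1 is wider than 1.42:1).
(1.420)/(1.660) ≈ 0.855 of the area survives.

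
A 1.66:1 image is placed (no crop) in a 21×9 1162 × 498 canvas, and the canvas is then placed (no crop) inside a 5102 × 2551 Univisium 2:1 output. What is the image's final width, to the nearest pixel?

First fit — 1.66:1 into 1162×498 spans the height: 826.68 × 498.00.
Second fit — the 21×9 canvas into 5102×2551 spans the width: 5102.00 × 2186.57 (×4.3907 from 1162×498).
Applying the same ×4.3907: 826.68 → 3629.71.

3630 px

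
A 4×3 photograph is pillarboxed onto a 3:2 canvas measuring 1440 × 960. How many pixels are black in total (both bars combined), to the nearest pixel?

153600 pixels

Since 1.333 < 1.500, the photograph is height-limited.
Content width = 960 × 4/3 ≈ 1280.0000 px.
1440 − 1280.0000 = 160.0000 px of bars.
Bar area = 160.0000 × 960 ≈ 153600 px.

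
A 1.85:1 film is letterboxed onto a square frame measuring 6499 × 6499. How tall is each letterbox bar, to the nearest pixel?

1.85:1 (1.850) > square (1.000), so the film fills the width.
That makes the image 3512.97 px tall (6499 / 1.850).
6499 − 3512.97 = 2986.03 px of bars (1493.01 each).

1493 px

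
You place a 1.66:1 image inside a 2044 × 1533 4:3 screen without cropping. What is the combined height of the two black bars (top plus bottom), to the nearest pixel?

1.66:1 is wider than 4:3, so it spans the full width.
The image is 2044 / 1.660 ≈ 1231.33 px tall.
Leftover height: 1533 − 1231.33 = 301.67 px.

302 px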